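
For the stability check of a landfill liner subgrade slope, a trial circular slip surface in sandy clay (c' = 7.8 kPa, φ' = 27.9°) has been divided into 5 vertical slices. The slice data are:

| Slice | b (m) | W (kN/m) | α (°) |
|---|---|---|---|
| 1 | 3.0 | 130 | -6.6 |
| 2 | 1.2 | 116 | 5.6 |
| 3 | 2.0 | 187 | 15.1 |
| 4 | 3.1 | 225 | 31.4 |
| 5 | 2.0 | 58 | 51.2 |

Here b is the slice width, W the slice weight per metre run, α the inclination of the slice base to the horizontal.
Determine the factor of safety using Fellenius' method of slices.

Ordinary method of slices: FS = Σ[c'·Δl_i + (W_i cosα_i)·tanφ'] / Σ W_i sinα_i, with Δl_i = b_i / cosα_i.
Slice 1: Δl = 3.0/cos(-6.6°) = 3.020 m; N'_1 = 130·cos(-6.6°) = 129.1; c'Δl = 23.56; W sinα = -14.9
Slice 2: Δl = 1.2/cos5.6° = 1.206 m; N'_2 = 116·cos5.6° = 115.4; c'Δl = 9.40; W sinα = 11.3
Slice 3: Δl = 2.0/cos15.1° = 2.072 m; N'_3 = 187·cos15.1° = 180.5; c'Δl = 16.16; W sinα = 48.7
Slice 4: Δl = 3.1/cos31.4° = 3.632 m; N'_4 = 225·cos31.4° = 192.0; c'Δl = 28.33; W sinα = 117.2
Slice 5: Δl = 2.0/cos51.2° = 3.192 m; N'_5 = 58·cos51.2° = 36.3; c'Δl = 24.90; W sinα = 45.2
Σc'Δl = 102.3 kN/m; ΣN' = 653.5 kN/m; ΣW sinα = 207.5 kN/m
Resisting = 102.3 + 653.5·tan27.9° = 102.3 + 346.0 = 448.4 kN/m
FS = 448.4 / 207.5 = 2.161

FS = 2.16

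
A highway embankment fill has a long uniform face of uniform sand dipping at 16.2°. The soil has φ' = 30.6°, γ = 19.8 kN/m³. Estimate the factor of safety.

For a dry cohesionless infinite slope the factor of safety is FS = tanφ' / tanβ.
FS = tan30.6° / tan16.2° = 0.5914 / 0.2905 = 2.036

FS = 2.04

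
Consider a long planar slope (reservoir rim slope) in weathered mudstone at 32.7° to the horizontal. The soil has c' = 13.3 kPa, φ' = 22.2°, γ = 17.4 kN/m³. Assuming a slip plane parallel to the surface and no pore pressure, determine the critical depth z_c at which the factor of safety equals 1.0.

z_c = 4.61 m

Setting FS = 1.00 in FS = [c' + γz cos²β tanφ'] / [γz sinβ cosβ] and solving for z:
z = c' / [γ cosβ (FS·sinβ − cosβ·tanφ')]
  = 13.3 / [17.4·cos32.7°·(1.00·sin32.7° − cos32.7°·tan22.2°)]
  = 13.3 / [17.4·0.8415·(1.00·0.5402 − 0.8415·0.4081)]
  = 13.3 / 2.8820 = 4.615 m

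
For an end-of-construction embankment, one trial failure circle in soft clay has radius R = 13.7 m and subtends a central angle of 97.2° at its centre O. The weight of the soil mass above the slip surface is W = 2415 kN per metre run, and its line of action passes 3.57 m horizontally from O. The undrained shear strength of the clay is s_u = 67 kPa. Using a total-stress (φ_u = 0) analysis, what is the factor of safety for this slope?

Taking moments about the centre O, the resisting moment is provided by the undrained shear strength acting along the arc:
Arc length L_a = R·θ = 13.7·(97.2°·π/180) = 13.7·1.6965 = 23.24 m
M_R = s_u·L_a·R = 67·23.24·13.7 = 21333.4 kN·m/m
M_D = W·d = 2415·3.57 = 8621.5 kN·m/m
FS = M_R / M_D = 21333.4 / 8621.5 = 2.474

FS = 2.47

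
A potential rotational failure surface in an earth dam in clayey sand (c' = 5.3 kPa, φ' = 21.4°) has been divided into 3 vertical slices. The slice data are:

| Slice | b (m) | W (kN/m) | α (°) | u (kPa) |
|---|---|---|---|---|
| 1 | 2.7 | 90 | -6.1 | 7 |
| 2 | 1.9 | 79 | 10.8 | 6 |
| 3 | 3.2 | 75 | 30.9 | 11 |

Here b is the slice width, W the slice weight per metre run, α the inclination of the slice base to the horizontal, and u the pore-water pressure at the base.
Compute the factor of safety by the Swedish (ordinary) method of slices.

Ordinary method of slices: FS = Σ[c'·Δl_i + (W_i cosα_i − u_i·Δl_i)·tanφ'] / Σ W_i sinα_i, with Δl_i = b_i / cosα_i.
Slice 1: Δl = 2.7/cos(-6.1°) = 2.715 m; N'_1 = 90·cos(-6.1°) − 7·2.715 = 70.5; c'Δl = 14.39; W sinα = -9.6
Slice 2: Δl = 1.9/cos10.8° = 1.934 m; N'_2 = 79·cos10.8° − 6·1.934 = 66.0; c'Δl = 10.25; W sinα = 14.8
Slice 3: Δl = 3.2/cos30.9° = 3.729 m; N'_3 = 75·cos30.9° − 11·3.729 = 23.3; c'Δl = 19.77; W sinα = 38.5
Σc'Δl = 44.4 kN/m; ΣN' = 159.8 kN/m; ΣW sinα = 43.8 kN/m
Resisting = 44.4 + 159.8·tan21.4° = 44.4 + 62.6 = 107.0 kN/m
FS = 107.0 / 43.8 = 2.446

FS = 2.45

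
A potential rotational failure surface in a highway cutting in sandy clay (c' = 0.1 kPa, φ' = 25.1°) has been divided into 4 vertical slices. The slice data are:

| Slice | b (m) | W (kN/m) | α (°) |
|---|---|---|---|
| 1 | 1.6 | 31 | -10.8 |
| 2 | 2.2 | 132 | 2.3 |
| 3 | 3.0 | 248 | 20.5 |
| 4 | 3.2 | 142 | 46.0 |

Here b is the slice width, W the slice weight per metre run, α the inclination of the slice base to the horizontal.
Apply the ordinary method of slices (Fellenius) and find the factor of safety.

FS = 1.23

Ordinary method of slices: FS = Σ[c'·Δl_i + (W_i cosα_i)·tanφ'] / Σ W_i sinα_i, with Δl_i = b_i / cosα_i.
Slice 1: Δl = 1.6/cos(-10.8°) = 1.629 m; N'_1 = 31·cos(-10.8°) = 30.5; c'Δl = 0.16; W sinα = -5.8
Slice 2: Δl = 2.2/cos2.3° = 2.202 m; N'_2 = 132·cos2.3° = 131.9; c'Δl = 0.22; W sinα = 5.3
Slice 3: Δl = 3.0/cos20.5° = 3.203 m; N'_3 = 248·cos20.5° = 232.3; c'Δl = 0.32; W sinα = 86.9
Slice 4: Δl = 3.2/cos46.0° = 4.607 m; N'_4 = 142·cos46.0° = 98.6; c'Δl = 0.46; W sinα = 102.1
Σc'Δl = 1.2 kN/m; ΣN' = 493.3 kN/m; ΣW sinα = 188.5 kN/m
Resisting = 1.2 + 493.3·tan25.1° = 1.2 + 231.1 = 232.2 kN/m
FS = 232.2 / 188.5 = 1.232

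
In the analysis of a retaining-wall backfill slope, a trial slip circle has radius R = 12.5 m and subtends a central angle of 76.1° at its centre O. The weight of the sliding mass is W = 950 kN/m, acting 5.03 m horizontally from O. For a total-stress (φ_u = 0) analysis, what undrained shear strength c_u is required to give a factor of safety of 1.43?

FS = c_u·L_a·R / (W·d), so c_u = FS·W·d / (L_a·R).
Arc length L_a = R·θ = 12.5·(76.1°·π/180) = 12.5·1.3282 = 16.60 m
c_u = 1.43·950·5.03 / (16.60·12.5) = 6833.3 / 207.53 = 32.93 kPa

c_u = 32.9 kPa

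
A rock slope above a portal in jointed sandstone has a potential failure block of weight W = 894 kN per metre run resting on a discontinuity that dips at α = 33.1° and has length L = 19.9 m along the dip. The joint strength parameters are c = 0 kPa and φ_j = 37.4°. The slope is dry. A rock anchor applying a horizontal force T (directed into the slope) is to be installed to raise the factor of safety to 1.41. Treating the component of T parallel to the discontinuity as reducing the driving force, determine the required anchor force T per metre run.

T = 72 kN/m

Resolving forces along and normal to the sliding plane, with the horizontal anchor force T adding T·sinα to the effective normal force and T·cosα acting up the plane against the driving force:
FS = [cL + (W cosα + T sinα) tanφ_j] / [W sinα − T cosα]
Without the anchor: N' = 748.9 kN/m, driving T_d = 488.2 kN/m, resisting R = 0·19.9 + 748.9·tan37.4° = 572.6 kN/m, FS = 1.17.
Setting FS = 1.41 and solving for T:
1.41·(488.2 − T cos33.1°) = 572.6 + T sin33.1°·tan37.4°
T·(sin33.1°·tan37.4° + 1.41·cos33.1°) = 1.41·488.2 − 572.6
T·(0.5461·0.7646 + 1.41·0.8377) = 688.4 − 572.6 = 115.8
T·1.5987 = 115.8
T = 72.4 kN/m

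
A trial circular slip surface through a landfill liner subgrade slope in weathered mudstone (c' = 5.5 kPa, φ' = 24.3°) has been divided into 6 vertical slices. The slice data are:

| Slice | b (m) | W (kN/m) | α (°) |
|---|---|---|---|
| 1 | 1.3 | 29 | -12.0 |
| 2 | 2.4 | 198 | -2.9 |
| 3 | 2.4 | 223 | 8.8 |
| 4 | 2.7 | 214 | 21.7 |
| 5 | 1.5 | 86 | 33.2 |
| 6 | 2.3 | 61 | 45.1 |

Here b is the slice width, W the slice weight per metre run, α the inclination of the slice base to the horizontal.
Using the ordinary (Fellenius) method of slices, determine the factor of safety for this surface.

Ordinary method of slices: FS = Σ[c'·Δl_i + (W_i cosα_i)·tanφ'] / Σ W_i sinα_i, with Δl_i = b_i / cosα_i.
Slice 1: Δl = 1.3/cos(-12.0°) = 1.329 m; N'_1 = 29·cos(-12.0°) = 28.4; c'Δl = 7.31; W sinα = -6.0
Slice 2: Δl = 2.4/cos(-2.9°) = 2.403 m; N'_2 = 198·cos(-2.9°) = 197.7; c'Δl = 13.22; W sinα = -10.0
Slice 3: Δl = 2.4/cos8.8° = 2.429 m; N'_3 = 223·cos8.8° = 220.4; c'Δl = 13.36; W sinα = 34.1
Slice 4: Δl = 2.7/cos21.7° = 2.906 m; N'_4 = 214·cos21.7° = 198.8; c'Δl = 15.98; W sinα = 79.1
Slice 5: Δl = 1.5/cos33.2° = 1.793 m; N'_5 = 86·cos33.2° = 72.0; c'Δl = 9.86; W sinα = 47.1
Slice 6: Δl = 2.3/cos45.1° = 3.258 m; N'_6 = 61·cos45.1° = 43.1; c'Δl = 17.92; W sinα = 43.2
Σc'Δl = 77.6 kN/m; ΣN' = 760.3 kN/m; ΣW sinα = 187.5 kN/m
Resisting = 77.6 + 760.3·tan24.3° = 77.6 + 343.3 = 421.0 kN/m
FS = 421.0 / 187.5 = 2.245

FS = 2.25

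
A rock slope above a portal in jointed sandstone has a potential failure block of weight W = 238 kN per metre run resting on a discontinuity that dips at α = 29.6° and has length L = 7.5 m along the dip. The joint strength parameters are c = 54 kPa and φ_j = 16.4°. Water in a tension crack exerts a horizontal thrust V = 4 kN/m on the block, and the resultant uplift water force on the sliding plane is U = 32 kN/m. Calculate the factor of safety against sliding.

FS = 3.77

Resolving the block weight along and normal to the plane and applying the Mohr–Coulomb strength on the joint:
N' = W cosα − U − V sinα = 238·cos29.6° − 32 − 4·sin29.6° = 173.0 kN/m
Driving force T = W sinα + V cosα = 238·sin29.6° + 4·cos29.6° = 121.0 kN/m
Resisting force R = c·L + N'·tanφ_j = 54·7.5 + 173.0·tan16.4° = 405.0 + 50.9 = 455.9 kN/m
FS = R / T = 455.9 / 121.0 = 3.767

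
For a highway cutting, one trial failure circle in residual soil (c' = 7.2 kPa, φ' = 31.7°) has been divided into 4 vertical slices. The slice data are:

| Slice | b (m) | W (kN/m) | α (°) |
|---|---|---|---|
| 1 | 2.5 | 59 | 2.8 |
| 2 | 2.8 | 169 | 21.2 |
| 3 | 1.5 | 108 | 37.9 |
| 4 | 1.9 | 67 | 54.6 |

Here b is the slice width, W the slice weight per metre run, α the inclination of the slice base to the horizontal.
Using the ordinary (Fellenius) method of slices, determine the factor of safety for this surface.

FS = 1.55

Ordinary method of slices: FS = Σ[c'·Δl_i + (W_i cosα_i)·tanφ'] / Σ W_i sinα_i, with Δl_i = b_i / cosα_i.
Slice 1: Δl = 2.5/cos2.8° = 2.503 m; N'_1 = 59·cos2.8° = 58.9; c'Δl = 18.02; W sinα = 2.9
Slice 2: Δl = 2.8/cos21.2° = 3.003 m; N'_2 = 169·cos21.2° = 157.6; c'Δl = 21.62; W sinα = 61.1
Slice 3: Δl = 1.5/cos37.9° = 1.901 m; N'_3 = 108·cos37.9° = 85.2; c'Δl = 13.69; W sinα = 66.3
Slice 4: Δl = 1.9/cos54.6° = 3.280 m; N'_4 = 67·cos54.6° = 38.8; c'Δl = 23.62; W sinα = 54.6
Σc'Δl = 76.9 kN/m; ΣN' = 340.5 kN/m; ΣW sinα = 185.0 kN/m
Resisting = 76.9 + 340.5·tan31.7° = 76.9 + 210.3 = 287.3 kN/m
FS = 287.3 / 185.0 = 1.553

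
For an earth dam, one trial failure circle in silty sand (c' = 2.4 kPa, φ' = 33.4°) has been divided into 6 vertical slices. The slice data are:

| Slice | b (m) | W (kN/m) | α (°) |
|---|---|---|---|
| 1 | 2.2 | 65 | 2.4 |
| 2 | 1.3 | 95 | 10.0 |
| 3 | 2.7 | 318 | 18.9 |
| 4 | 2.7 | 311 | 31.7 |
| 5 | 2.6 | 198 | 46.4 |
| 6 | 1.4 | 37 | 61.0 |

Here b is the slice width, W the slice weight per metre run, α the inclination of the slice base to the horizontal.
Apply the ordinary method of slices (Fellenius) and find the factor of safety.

Ordinary method of slices: FS = Σ[c'·Δl_i + (W_i cosα_i)·tanφ'] / Σ W_i sinα_i, with Δl_i = b_i / cosα_i.
Slice 1: Δl = 2.2/cos2.4° = 2.202 m; N'_1 = 65·cos2.4° = 64.9; c'Δl = 5.28; W sinα = 2.7
Slice 2: Δl = 1.3/cos10.0° = 1.320 m; N'_2 = 95·cos10.0° = 93.6; c'Δl = 3.17; W sinα = 16.5
Slice 3: Δl = 2.7/cos18.9° = 2.854 m; N'_3 = 318·cos18.9° = 300.9; c'Δl = 6.85; W sinα = 103.0
Slice 4: Δl = 2.7/cos31.7° = 3.173 m; N'_4 = 311·cos31.7° = 264.6; c'Δl = 7.62; W sinα = 163.4
Slice 5: Δl = 2.6/cos46.4° = 3.770 m; N'_5 = 198·cos46.4° = 136.5; c'Δl = 9.05; W sinα = 143.4
Slice 6: Δl = 1.4/cos61.0° = 2.888 m; N'_6 = 37·cos61.0° = 17.9; c'Δl = 6.93; W sinα = 32.4
Σc'Δl = 38.9 kN/m; ΣN' = 878.4 kN/m; ΣW sinα = 461.4 kN/m
Resisting = 38.9 + 878.4·tan33.4° = 38.9 + 579.2 = 618.1 kN/m
FS = 618.1 / 461.4 = 1.340

FS = 1.34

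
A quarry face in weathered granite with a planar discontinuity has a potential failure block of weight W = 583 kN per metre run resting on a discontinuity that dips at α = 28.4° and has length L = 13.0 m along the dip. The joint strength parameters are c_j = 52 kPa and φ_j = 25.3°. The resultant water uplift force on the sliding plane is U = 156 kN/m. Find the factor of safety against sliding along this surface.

FS = 3.05

Resolving the block weight along and normal to the plane and applying the Mohr–Coulomb strength on the joint:
N' = W cosα − U = 583·cos28.4° − 156 = 356.8 kN/m
Driving force T = W sinα = 583·sin28.4° = 277.3 kN/m
Resisting force R = c_j·L + N'·tanφ_j = 52·13.0 + 356.8·tan25.3° = 676.0 + 168.7 = 844.7 kN/m
FS = R / T = 844.7 / 277.3 = 3.046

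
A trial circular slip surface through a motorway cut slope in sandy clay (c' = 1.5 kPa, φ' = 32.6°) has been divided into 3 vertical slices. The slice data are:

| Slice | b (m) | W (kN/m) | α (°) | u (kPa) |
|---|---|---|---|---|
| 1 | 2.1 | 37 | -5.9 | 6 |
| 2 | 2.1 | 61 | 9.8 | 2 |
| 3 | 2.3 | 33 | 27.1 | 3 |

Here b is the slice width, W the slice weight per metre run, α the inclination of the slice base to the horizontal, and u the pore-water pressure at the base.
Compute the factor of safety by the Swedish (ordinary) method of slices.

Ordinary method of slices: FS = Σ[c'·Δl_i + (W_i cosα_i − u_i·Δl_i)·tanφ'] / Σ W_i sinα_i, with Δl_i = b_i / cosα_i.
Slice 1: Δl = 2.1/cos(-5.9°) = 2.111 m; N'_1 = 37·cos(-5.9°) − 6·2.111 = 24.1; c'Δl = 3.17; W sinα = -3.8
Slice 2: Δl = 2.1/cos9.8° = 2.131 m; N'_2 = 61·cos9.8° − 2·2.131 = 55.8; c'Δl = 3.20; W sinα = 10.4
Slice 3: Δl = 2.3/cos27.1° = 2.584 m; N'_3 = 33·cos27.1° − 3·2.584 = 21.6; c'Δl = 3.88; W sinα = 15.0
Σc'Δl = 10.2 kN/m; ΣN' = 101.6 kN/m; ΣW sinα = 21.6 kN/m
Resisting = 10.2 + 101.6·tan32.6° = 10.2 + 65.0 = 75.2 kN/m
FS = 75.2 / 21.6 = 3.480

FS = 3.48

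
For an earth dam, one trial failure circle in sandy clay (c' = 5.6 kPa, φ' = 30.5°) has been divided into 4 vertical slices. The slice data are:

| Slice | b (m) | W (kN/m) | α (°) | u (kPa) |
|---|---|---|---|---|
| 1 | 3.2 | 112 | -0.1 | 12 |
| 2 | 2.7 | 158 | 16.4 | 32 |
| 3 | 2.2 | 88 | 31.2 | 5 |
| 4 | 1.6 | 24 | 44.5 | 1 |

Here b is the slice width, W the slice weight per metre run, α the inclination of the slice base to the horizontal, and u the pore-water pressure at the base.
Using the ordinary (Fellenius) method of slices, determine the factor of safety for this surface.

FS = 1.74

Ordinary method of slices: FS = Σ[c'·Δl_i + (W_i cosα_i − u_i·Δl_i)·tanφ'] / Σ W_i sinα_i, with Δl_i = b_i / cosα_i.
Slice 1: Δl = 3.2/cos(-0.1°) = 3.200 m; N'_1 = 112·cos(-0.1°) − 12·3.200 = 73.6; c'Δl = 17.92; W sinα = -0.2
Slice 2: Δl = 2.7/cos16.4° = 2.815 m; N'_2 = 158·cos16.4° − 32·2.815 = 61.5; c'Δl = 15.76; W sinα = 44.6
Slice 3: Δl = 2.2/cos31.2° = 2.572 m; N'_3 = 88·cos31.2° − 5·2.572 = 62.4; c'Δl = 14.40; W sinα = 45.6
Slice 4: Δl = 1.6/cos44.5° = 2.243 m; N'_4 = 24·cos44.5° − 1·2.243 = 14.9; c'Δl = 12.56; W sinα = 16.8
Σc'Δl = 60.6 kN/m; ΣN' = 212.4 kN/m; ΣW sinα = 106.8 kN/m
Resisting = 60.6 + 212.4·tan30.5° = 60.6 + 125.1 = 185.8 kN/m
FS = 185.8 / 106.8 = 1.739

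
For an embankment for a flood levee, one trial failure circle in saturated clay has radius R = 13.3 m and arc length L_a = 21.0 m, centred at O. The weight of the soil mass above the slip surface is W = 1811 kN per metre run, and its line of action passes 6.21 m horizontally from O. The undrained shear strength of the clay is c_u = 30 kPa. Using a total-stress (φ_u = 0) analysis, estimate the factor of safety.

FS = 0.75

Taking moments about the centre O, the resisting moment is provided by the undrained shear strength acting along the arc:
M_R = c_u·L_a·R = 30·21.00·13.3 = 8379.0 kN·m/m
M_D = W·d = 1811·6.21 = 11246.3 kN·m/m
FS = M_R / M_D = 8379.0 / 11246.3 = 0.745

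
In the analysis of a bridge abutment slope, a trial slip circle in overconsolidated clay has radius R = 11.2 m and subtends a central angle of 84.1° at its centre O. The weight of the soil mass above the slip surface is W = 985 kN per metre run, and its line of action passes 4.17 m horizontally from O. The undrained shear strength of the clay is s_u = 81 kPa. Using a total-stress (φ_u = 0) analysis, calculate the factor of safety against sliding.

FS = 3.63

Taking moments about the centre O, the resisting moment is provided by the undrained shear strength acting along the arc:
Arc length L_a = R·θ = 11.2·(84.1°·π/180) = 11.2·1.4678 = 16.44 m
M_R = s_u·L_a·R = 81·16.44·11.2 = 14914.0 kN·m/m
M_D = W·d = 985·4.17 = 4107.4 kN·m/m
FS = M_R / M_D = 14914.0 / 4107.4 = 3.631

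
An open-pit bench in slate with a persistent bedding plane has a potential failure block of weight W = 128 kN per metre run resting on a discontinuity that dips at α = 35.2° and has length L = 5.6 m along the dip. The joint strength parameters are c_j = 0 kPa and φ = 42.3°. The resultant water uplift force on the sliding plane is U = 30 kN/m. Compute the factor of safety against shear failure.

Resolving the block weight along and normal to the plane and applying the Mohr–Coulomb strength on the joint:
N' = W cosα − U = 128·cos35.2° − 30 = 74.6 kN/m
Driving force T = W sinα = 128·sin35.2° = 73.8 kN/m
Resisting force R = c_j·L + N'·tanφ = 0·5.6 + 74.6·tan42.3° = 0.0 + 67.9 = 67.9 kN/m
FS = R / T = 67.9 / 73.8 = 0.920

FS = 0.92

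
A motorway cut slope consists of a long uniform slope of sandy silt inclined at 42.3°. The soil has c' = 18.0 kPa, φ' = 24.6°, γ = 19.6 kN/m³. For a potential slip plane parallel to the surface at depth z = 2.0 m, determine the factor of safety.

For an infinite slope with a slip plane parallel to the surface (no pore pressure): FS = [c' + γz cos²β tanφ'] / [γz sinβ cosβ].
γz = 19.6·2.0 = 39.20 kN/m²
Numerator = 18.0 + 39.20·cos²42.3°·tan24.6° = 18.0 + 39.20·0.5471·0.4578 = 27.818 kPa
Denominator = 39.20·sin42.3°·cos42.3° = 39.20·0.6730·0.7396 = 19.513 kPa
FS = 27.818 / 19.513 = 1.426

FS = 1.43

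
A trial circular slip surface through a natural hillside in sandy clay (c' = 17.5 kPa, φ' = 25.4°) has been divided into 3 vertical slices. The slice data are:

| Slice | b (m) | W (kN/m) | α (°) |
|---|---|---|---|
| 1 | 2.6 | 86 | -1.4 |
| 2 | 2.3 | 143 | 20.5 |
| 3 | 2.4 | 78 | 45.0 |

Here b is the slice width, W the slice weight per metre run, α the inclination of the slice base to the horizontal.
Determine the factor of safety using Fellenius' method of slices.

FS = 2.70

Ordinary method of slices: FS = Σ[c'·Δl_i + (W_i cosα_i)·tanφ'] / Σ W_i sinα_i, with Δl_i = b_i / cosα_i.
Slice 1: Δl = 2.6/cos(-1.4°) = 2.601 m; N'_1 = 86·cos(-1.4°) = 86.0; c'Δl = 45.51; W sinα = -2.1
Slice 2: Δl = 2.3/cos20.5° = 2.456 m; N'_2 = 143·cos20.5° = 133.9; c'Δl = 42.97; W sinα = 50.1
Slice 3: Δl = 2.4/cos45.0° = 3.394 m; N'_3 = 78·cos45.0° = 55.2; c'Δl = 59.40; W sinα = 55.2
Σc'Δl = 147.9 kN/m; ΣN' = 275.1 kN/m; ΣW sinα = 103.1 kN/m
Resisting = 147.9 + 275.1·tan25.4° = 147.9 + 130.6 = 278.5 kN/m
FS = 278.5 / 103.1 = 2.700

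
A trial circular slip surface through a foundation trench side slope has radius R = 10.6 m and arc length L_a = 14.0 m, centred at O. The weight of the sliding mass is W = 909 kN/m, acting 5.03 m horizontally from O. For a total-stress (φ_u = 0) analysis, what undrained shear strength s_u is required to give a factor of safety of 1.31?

s_u = 40.4 kPa

FS = s_u·L_a·R / (W·d), so s_u = FS·W·d / (L_a·R).
s_u = 1.31·909·5.03 / (14.00·10.6) = 5989.7 / 148.40 = 40.36 kPa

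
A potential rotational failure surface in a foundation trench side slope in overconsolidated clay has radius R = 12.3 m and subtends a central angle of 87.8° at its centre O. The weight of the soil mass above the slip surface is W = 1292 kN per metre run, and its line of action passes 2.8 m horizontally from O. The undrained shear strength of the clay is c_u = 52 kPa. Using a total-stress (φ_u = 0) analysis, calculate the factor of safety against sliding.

Taking moments about the centre O, the resisting moment is provided by the undrained shear strength acting along the arc:
Arc length L_a = R·θ = 12.3·(87.8°·π/180) = 12.3·1.5324 = 18.85 m
M_R = c_u·L_a·R = 52·18.85·12.3 = 12055.5 kN·m/m
M_D = W·d = 1292·2.8 = 3617.6 kN·m/m
FS = M_R / M_D = 12055.5 / 3617.6 = 3.332

FS = 3.33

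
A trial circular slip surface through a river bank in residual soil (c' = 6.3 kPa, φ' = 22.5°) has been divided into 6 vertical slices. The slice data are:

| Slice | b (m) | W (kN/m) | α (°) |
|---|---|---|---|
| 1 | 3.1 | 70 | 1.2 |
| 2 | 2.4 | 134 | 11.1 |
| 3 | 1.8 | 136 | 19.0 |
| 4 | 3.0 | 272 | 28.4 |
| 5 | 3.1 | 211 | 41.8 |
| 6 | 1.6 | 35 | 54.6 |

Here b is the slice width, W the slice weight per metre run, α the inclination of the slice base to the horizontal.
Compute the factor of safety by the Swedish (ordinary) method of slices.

Ordinary method of slices: FS = Σ[c'·Δl_i + (W_i cosα_i)·tanφ'] / Σ W_i sinα_i, with Δl_i = b_i / cosα_i.
Slice 1: Δl = 3.1/cos1.2° = 3.101 m; N'_1 = 70·cos1.2° = 70.0; c'Δl = 19.53; W sinα = 1.5
Slice 2: Δl = 2.4/cos11.1° = 2.446 m; N'_2 = 134·cos11.1° = 131.5; c'Δl = 15.41; W sinα = 25.8
Slice 3: Δl = 1.8/cos19.0° = 1.904 m; N'_3 = 136·cos19.0° = 128.6; c'Δl = 11.99; W sinα = 44.3
Slice 4: Δl = 3.0/cos28.4° = 3.410 m; N'_4 = 272·cos28.4° = 239.3; c'Δl = 21.49; W sinα = 129.4
Slice 5: Δl = 3.1/cos41.8° = 4.158 m; N'_5 = 211·cos41.8° = 157.3; c'Δl = 26.20; W sinα = 140.6
Slice 6: Δl = 1.6/cos54.6° = 2.762 m; N'_6 = 35·cos54.6° = 20.3; c'Δl = 17.40; W sinα = 28.5
Σc'Δl = 112.0 kN/m; ΣN' = 746.9 kN/m; ΣW sinα = 370.1 kN/m
Resisting = 112.0 + 746.9·tan22.5° = 112.0 + 309.4 = 421.4 kN/m
FS = 421.4 / 370.1 = 1.139

FS = 1.14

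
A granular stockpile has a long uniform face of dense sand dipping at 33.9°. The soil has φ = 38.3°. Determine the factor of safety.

For a dry cohesionless infinite slope the factor of safety is FS = tanφ / tanβ.
FS = tan38.3° / tan33.9° = 0.7898 / 0.6720 = 1.175

FS = 1.18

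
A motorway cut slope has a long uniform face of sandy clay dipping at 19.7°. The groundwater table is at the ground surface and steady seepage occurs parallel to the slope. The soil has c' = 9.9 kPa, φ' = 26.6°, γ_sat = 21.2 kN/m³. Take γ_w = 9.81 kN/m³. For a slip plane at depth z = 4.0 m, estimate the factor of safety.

With seepage parallel to the slope and the water table at the surface, the effective normal stress on the slip plane uses the buoyant unit weight γ' = γ_sat − γ_w while the driving shear stress uses γ_sat:
FS = [c' + γ' z cos²β tanφ'] / [γ_sat z sinβ cosβ]
γ' = 21.2 − 9.81 = 11.39 kN/m³
Numerator = 9.9 + 11.39·4.0·cos²19.7°·tan26.6° = 9.9 + 11.39·4.0·0.8864·0.5008 = 30.122 kPa
Denominator = 21.2·4.0·sin19.7°·cos19.7° = 21.2·4.0·0.3371·0.9415 = 26.913 kPa
FS = 30.122 / 26.913 = 1.119

FS = 1.12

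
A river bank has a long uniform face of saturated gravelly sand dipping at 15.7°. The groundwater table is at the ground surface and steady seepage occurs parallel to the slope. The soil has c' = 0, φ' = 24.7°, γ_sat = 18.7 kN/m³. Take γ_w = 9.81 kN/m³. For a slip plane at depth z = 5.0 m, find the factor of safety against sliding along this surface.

With seepage parallel to the slope and the water table at the surface, the effective normal stress on the slip plane uses the buoyant unit weight γ' = γ_sat − γ_w while the driving shear stress uses γ_sat:
FS = [c' + γ' z cos²β tanφ'] / [γ_sat z sinβ cosβ]
(For c' = 0 this reduces to FS = (γ'/γ_sat)·tanφ'/tanβ.)
γ' = 18.7 − 9.81 = 8.89 kN/m³
Numerator = 0.0 + 8.89·5.0·cos²15.7°·tan24.7° = 0.0 + 8.89·5.0·0.9268·0.4599 = 18.948 kPa
Denominator = 18.7·5.0·sin15.7°·cos15.7° = 18.7·5.0·0.2706·0.9627 = 24.357 kPa
FS = 18.948 / 24.357 = 0.778

FS = 0.78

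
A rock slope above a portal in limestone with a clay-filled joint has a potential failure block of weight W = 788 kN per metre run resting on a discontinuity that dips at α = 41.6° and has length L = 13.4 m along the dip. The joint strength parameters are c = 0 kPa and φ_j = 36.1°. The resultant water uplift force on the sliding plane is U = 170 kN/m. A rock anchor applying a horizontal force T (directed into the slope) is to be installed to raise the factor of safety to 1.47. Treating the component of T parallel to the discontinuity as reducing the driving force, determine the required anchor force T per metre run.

Resolving forces along and normal to the sliding plane, with the horizontal anchor force T adding T·sinα to the effective normal force and T·cosα acting up the plane against the driving force:
FS = [cL + (W cosα − U + T sinα) tanφ_j] / [W sinα − T cosα]
Without the anchor: N' = 419.3 kN/m, driving T_d = 523.2 kN/m, resisting R = 0·13.4 + 419.3·tan36.1° = 305.7 kN/m, FS = 0.58.
Setting FS = 1.47 and solving for T:
1.47·(523.2 − T cos41.6°) = 305.7 + T sin41.6°·tan36.1°
T·(sin41.6°·tan36.1° + 1.47·cos41.6°) = 1.47·523.2 − 305.7
T·(0.6639·0.7292 + 1.47·0.7478) = 769.1 − 305.7 = 463.3
T·1.5834 = 463.3
T = 292.6 kN/m

T = 293 kN/m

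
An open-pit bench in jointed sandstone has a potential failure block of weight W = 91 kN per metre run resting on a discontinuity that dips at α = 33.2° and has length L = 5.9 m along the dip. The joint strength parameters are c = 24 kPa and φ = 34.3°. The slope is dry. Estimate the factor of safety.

Resolving the block weight along and normal to the plane and applying the Mohr–Coulomb strength on the joint:
N' = W cosα = 91·cos33.2° = 76.1 kN/m
Driving force T = W sinα = 91·sin33.2° = 49.8 kN/m
Resisting force R = c·L + N'·tanφ = 24·5.9 + 76.1·tan34.3° = 141.6 + 51.9 = 193.5 kN/m
FS = R / T = 193.5 / 49.8 = 3.884

FS = 3.88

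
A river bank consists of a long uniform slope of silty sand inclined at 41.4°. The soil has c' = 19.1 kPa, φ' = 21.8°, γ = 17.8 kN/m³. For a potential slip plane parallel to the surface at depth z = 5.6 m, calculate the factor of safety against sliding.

For an infinite slope with a slip plane parallel to the surface (no pore pressure): FS = [c' + γz cos²β tanφ'] / [γz sinβ cosβ].
γz = 17.8·5.6 = 99.68 kN/m²
Numerator = 19.1 + 99.68·cos²41.4°·tan21.8° = 19.1 + 99.68·0.5627·0.4000 = 41.533 kPa
Denominator = 99.68·sin41.4°·cos41.4° = 99.68·0.6613·0.7501 = 49.447 kPa
FS = 41.533 / 49.447 = 0.840

FS = 0.84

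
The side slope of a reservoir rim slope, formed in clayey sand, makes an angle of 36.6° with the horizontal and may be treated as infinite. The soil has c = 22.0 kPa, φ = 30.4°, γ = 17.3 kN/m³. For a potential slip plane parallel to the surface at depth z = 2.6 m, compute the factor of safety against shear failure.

For an infinite slope with a slip plane parallel to the surface (no pore pressure): FS = [c + γz cos²β tanφ] / [γz sinβ cosβ].
γz = 17.3·2.6 = 44.98 kN/m²
Numerator = 22.0 + 44.98·cos²36.6°·tan30.4° = 22.0 + 44.98·0.6445·0.5867 = 39.009 kPa
Denominator = 44.98·sin36.6°·cos36.6° = 44.98·0.5962·0.8028 = 21.530 kPa
FS = 39.009 / 21.530 = 1.812

FS = 1.81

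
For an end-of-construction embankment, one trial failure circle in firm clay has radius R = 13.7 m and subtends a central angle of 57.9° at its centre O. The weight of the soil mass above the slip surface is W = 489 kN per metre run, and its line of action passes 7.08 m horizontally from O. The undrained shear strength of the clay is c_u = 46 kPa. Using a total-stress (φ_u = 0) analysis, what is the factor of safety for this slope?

FS = 2.52

Taking moments about the centre O, the resisting moment is provided by the undrained shear strength acting along the arc:
Arc length L_a = R·θ = 13.7·(57.9°·π/180) = 13.7·1.0105 = 13.84 m
M_R = c_u·L_a·R = 46·13.84·13.7 = 8724.8 kN·m/m
M_D = W·d = 489·7.08 = 3462.1 kN·m/m
FS = M_R / M_D = 8724.8 / 3462.1 = 2.520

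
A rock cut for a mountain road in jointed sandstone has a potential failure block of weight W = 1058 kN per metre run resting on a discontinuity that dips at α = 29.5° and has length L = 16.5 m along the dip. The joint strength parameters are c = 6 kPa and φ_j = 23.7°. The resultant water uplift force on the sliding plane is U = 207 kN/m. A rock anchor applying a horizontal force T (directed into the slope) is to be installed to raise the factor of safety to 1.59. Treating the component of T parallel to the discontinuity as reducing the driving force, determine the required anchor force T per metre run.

T = 260 kN/m

Resolving forces along and normal to the sliding plane, with the horizontal anchor force T adding T·sinα to the effective normal force and T·cosα acting up the plane against the driving force:
FS = [cL + (W cosα − U + T sinα) tanφ_j] / [W sinα − T cosα]
Without the anchor: N' = 713.8 kN/m, driving T_d = 521.0 kN/m, resisting R = 6·16.5 + 713.8·tan23.7° = 412.4 kN/m, FS = 0.79.
Setting FS = 1.59 and solving for T:
1.59·(521.0 − T cos29.5°) = 412.4 + T sin29.5°·tan23.7°
T·(sin29.5°·tan23.7° + 1.59·cos29.5°) = 1.59·521.0 − 412.4
T·(0.4924·0.4390 + 1.59·0.8704) = 828.4 − 412.4 = 416.0
T·1.6000 = 416.0
T = 260.0 kN/m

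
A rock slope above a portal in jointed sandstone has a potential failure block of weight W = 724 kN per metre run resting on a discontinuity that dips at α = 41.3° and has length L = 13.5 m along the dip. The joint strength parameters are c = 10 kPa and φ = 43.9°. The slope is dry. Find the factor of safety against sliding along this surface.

FS = 1.38

Resolving the block weight along and normal to the plane and applying the Mohr–Coulomb strength on the joint:
N' = W cosα = 724·cos41.3° = 543.9 kN/m
Driving force T = W sinα = 724·sin41.3° = 477.8 kN/m
Resisting force R = c·L + N'·tanφ = 10·13.5 + 543.9·tan43.9° = 135.0 + 523.4 = 658.4 kN/m
FS = R / T = 658.4 / 477.8 = 1.378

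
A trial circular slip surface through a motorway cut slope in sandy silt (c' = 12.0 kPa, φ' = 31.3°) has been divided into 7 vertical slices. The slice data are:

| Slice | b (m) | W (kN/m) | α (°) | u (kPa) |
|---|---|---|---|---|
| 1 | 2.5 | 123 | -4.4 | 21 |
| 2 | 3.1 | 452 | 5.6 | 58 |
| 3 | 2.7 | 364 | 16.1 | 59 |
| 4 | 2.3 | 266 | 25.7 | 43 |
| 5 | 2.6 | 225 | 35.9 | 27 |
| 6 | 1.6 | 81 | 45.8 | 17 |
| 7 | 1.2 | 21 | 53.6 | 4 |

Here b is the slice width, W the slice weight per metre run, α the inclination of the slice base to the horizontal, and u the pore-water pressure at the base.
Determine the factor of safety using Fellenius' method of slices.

Ordinary method of slices: FS = Σ[c'·Δl_i + (W_i cosα_i − u_i·Δl_i)·tanφ'] / Σ W_i sinα_i, with Δl_i = b_i / cosα_i.
Slice 1: Δl = 2.5/cos(-4.4°) = 2.507 m; N'_1 = 123·cos(-4.4°) − 21·2.507 = 70.0; c'Δl = 30.09; W sinα = -9.4
Slice 2: Δl = 3.1/cos5.6° = 3.115 m; N'_2 = 452·cos5.6° − 58·3.115 = 269.2; c'Δl = 37.38; W sinα = 44.1
Slice 3: Δl = 2.7/cos16.1° = 2.810 m; N'_3 = 364·cos16.1° − 59·2.810 = 183.9; c'Δl = 33.72; W sinα = 100.9
Slice 4: Δl = 2.3/cos25.7° = 2.553 m; N'_4 = 266·cos25.7° − 43·2.553 = 129.9; c'Δl = 30.63; W sinα = 115.4
Slice 5: Δl = 2.6/cos35.9° = 3.210 m; N'_5 = 225·cos35.9° − 27·3.210 = 95.6; c'Δl = 38.52; W sinα = 131.9
Slice 6: Δl = 1.6/cos45.8° = 2.295 m; N'_6 = 81·cos45.8° − 17·2.295 = 17.5; c'Δl = 27.54; W sinα = 58.1
Slice 7: Δl = 1.2/cos53.6° = 2.022 m; N'_7 = 21·cos53.6° − 4·2.022 = 4.4; c'Δl = 24.27; W sinα = 16.9
Σc'Δl = 222.1 kN/m; ΣN' = 770.4 kN/m; ΣW sinα = 457.9 kN/m
Resisting = 222.1 + 770.4·tan31.3° = 222.1 + 468.4 = 690.6 kN/m
FS = 690.6 / 457.9 = 1.508

FS = 1.51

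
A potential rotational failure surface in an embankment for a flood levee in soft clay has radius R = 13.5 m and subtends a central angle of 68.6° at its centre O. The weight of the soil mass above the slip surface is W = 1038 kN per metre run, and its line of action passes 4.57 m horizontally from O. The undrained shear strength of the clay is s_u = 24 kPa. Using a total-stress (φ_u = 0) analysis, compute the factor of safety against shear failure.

FS = 1.10

Taking moments about the centre O, the resisting moment is provided by the undrained shear strength acting along the arc:
Arc length L_a = R·θ = 13.5·(68.6°·π/180) = 13.5·1.1973 = 16.16 m
M_R = s_u·L_a·R = 24·16.16·13.5 = 5237.0 kN·m/m
M_D = W·d = 1038·4.57 = 4743.7 kN·m/m
FS = M_R / M_D = 5237.0 / 4743.7 = 1.104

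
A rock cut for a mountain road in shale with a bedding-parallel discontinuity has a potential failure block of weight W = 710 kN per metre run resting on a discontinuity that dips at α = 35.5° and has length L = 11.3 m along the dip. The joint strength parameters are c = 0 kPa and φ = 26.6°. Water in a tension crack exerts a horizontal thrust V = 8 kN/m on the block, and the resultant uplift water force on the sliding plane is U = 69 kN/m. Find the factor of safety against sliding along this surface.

Resolving the block weight along and normal to the plane and applying the Mohr–Coulomb strength on the joint:
N' = W cosα − U − V sinα = 710·cos35.5° − 69 − 8·sin35.5° = 504.4 kN/m
Driving force T = W sinα + V cosα = 710·sin35.5° + 8·cos35.5° = 418.8 kN/m
Resisting force R = c·L + N'·tanφ = 0·11.3 + 504.4·tan26.6° = 0.0 + 252.6 = 252.6 kN/m
FS = R / T = 252.6 / 418.8 = 0.603

FS = 0.60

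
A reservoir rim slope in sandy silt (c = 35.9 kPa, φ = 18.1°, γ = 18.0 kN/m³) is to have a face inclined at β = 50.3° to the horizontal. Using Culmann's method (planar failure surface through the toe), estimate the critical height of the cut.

H_c = 37.93 m

Culmann's analysis gives the critical failure plane at α_cr = (β + φ)/2 = (50.3 + 18.1)/2 = 34.2°, and the critical height
H_c = (4c/γ) · sinβ cosφ / [1 − cos(β − φ)]
    = (4·35.9/18.0) · sin50.3°·cos18.1° / [1 − cos(32.2°)]
    = 7.978 · 0.7694·0.9505 / [1 − 0.8462]
    = 7.978 · 0.7313 / 0.1538
    = 37.93 m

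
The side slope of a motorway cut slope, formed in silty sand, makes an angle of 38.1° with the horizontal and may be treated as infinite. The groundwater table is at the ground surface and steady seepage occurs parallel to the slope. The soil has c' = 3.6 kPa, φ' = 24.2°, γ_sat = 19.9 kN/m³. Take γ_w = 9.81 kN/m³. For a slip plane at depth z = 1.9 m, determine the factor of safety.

FS = 0.49

With seepage parallel to the slope and the water table at the surface, the effective normal stress on the slip plane uses the buoyant unit weight γ' = γ_sat − γ_w while the driving shear stress uses γ_sat:
FS = [c' + γ' z cos²β tanφ'] / [γ_sat z sinβ cosβ]
γ' = 19.9 − 9.81 = 10.09 kN/m³
Numerator = 3.6 + 10.09·1.9·cos²38.1°·tan24.2° = 3.6 + 10.09·1.9·0.6193·0.4494 = 8.935 kPa
Denominator = 19.9·1.9·sin38.1°·cos38.1° = 19.9·1.9·0.6170·0.7869 = 18.359 kPa
FS = 8.935 / 18.359 = 0.487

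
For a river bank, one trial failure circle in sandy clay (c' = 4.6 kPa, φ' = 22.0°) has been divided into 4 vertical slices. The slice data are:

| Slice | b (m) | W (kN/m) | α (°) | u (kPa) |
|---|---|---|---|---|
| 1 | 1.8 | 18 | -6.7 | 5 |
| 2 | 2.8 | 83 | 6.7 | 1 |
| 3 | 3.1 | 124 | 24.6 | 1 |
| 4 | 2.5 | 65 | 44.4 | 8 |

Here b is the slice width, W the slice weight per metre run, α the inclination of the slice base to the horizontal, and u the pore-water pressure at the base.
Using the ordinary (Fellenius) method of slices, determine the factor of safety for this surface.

Ordinary method of slices: FS = Σ[c'·Δl_i + (W_i cosα_i − u_i·Δl_i)·tanφ'] / Σ W_i sinα_i, with Δl_i = b_i / cosα_i.
Slice 1: Δl = 1.8/cos(-6.7°) = 1.812 m; N'_1 = 18·cos(-6.7°) − 5·1.812 = 8.8; c'Δl = 8.34; W sinα = -2.1
Slice 2: Δl = 2.8/cos6.7° = 2.819 m; N'_2 = 83·cos6.7° − 1·2.819 = 79.6; c'Δl = 12.97; W sinα = 9.7
Slice 3: Δl = 3.1/cos24.6° = 3.409 m; N'_3 = 124·cos24.6° − 1·3.409 = 109.3; c'Δl = 15.68; W sinα = 51.6
Slice 4: Δl = 2.5/cos44.4° = 3.499 m; N'_4 = 65·cos44.4° − 8·3.499 = 18.4; c'Δl = 16.10; W sinα = 45.5
Σc'Δl = 53.1 kN/m; ΣN' = 216.2 kN/m; ΣW sinα = 104.7 kN/m
Resisting = 53.1 + 216.2·tan22.0° = 53.1 + 87.4 = 140.4 kN/m
FS = 140.4 / 104.7 = 1.342

FS = 1.34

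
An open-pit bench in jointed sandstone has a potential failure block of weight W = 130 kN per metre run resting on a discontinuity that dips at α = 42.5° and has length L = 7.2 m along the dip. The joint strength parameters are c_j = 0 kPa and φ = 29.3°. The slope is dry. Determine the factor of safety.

FS = 0.61

Resolving the block weight along and normal to the plane and applying the Mohr–Coulomb strength on the joint:
N' = W cosα = 130·cos42.5° = 95.8 kN/m
Driving force T = W sinα = 130·sin42.5° = 87.8 kN/m
Resisting force R = c_j·L + N'·tanφ = 0·7.2 + 95.8·tan29.3° = 0.0 + 53.8 = 53.8 kN/m
FS = R / T = 53.8 / 87.8 = 0.612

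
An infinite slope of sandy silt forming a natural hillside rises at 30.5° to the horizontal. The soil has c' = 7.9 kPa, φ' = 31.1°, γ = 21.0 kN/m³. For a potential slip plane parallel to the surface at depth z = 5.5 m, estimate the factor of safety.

FS = 1.18

For an infinite slope with a slip plane parallel to the surface (no pore pressure): FS = [c' + γz cos²β tanφ'] / [γz sinβ cosβ].
γz = 21.0·5.5 = 115.50 kN/m²
Numerator = 7.9 + 115.50·cos²30.5°·tan31.1° = 7.9 + 115.50·0.7424·0.6032 = 59.626 kPa
Denominator = 115.50·sin30.5°·cos30.5° = 115.50·0.5075·0.8616 = 50.509 kPa
FS = 59.626 / 50.509 = 1.181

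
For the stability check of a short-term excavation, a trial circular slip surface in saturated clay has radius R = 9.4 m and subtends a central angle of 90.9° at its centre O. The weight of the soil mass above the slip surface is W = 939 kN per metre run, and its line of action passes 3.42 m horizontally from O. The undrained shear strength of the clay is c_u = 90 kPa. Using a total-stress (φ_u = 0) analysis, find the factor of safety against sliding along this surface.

FS = 3.93

Taking moments about the centre O, the resisting moment is provided by the undrained shear strength acting along the arc:
Arc length L_a = R·θ = 9.4·(90.9°·π/180) = 9.4·1.5865 = 14.91 m
M_R = c_u·L_a·R = 90·14.91·9.4 = 12616.5 kN·m/m
M_D = W·d = 939·3.42 = 3211.4 kN·m/m
FS = M_R / M_D = 12616.5 / 3211.4 = 3.929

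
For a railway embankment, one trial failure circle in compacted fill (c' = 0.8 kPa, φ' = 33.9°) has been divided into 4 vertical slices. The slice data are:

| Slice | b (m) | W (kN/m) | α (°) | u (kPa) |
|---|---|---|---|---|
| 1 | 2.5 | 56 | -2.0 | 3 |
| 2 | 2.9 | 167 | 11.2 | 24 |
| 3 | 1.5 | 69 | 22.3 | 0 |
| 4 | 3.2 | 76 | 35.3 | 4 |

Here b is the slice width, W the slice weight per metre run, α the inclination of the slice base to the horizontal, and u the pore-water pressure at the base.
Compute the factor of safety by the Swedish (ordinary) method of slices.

FS = 1.77

Ordinary method of slices: FS = Σ[c'·Δl_i + (W_i cosα_i − u_i·Δl_i)·tanφ'] / Σ W_i sinα_i, with Δl_i = b_i / cosα_i.
Slice 1: Δl = 2.5/cos(-2.0°) = 2.502 m; N'_1 = 56·cos(-2.0°) − 3·2.502 = 48.5; c'Δl = 2.00; W sinα = -2.0
Slice 2: Δl = 2.9/cos11.2° = 2.956 m; N'_2 = 167·cos11.2° − 24·2.956 = 92.9; c'Δl = 2.37; W sinα = 32.4
Slice 3: Δl = 1.5/cos22.3° = 1.621 m; N'_3 = 69·cos22.3° − 0·1.621 = 63.8; c'Δl = 1.30; W sinα = 26.2
Slice 4: Δl = 3.2/cos35.3° = 3.921 m; N'_4 = 76·cos35.3° − 4·3.921 = 46.3; c'Δl = 3.14; W sinα = 43.9
Σc'Δl = 8.8 kN/m; ΣN' = 251.5 kN/m; ΣW sinα = 100.6 kN/m
Resisting = 8.8 + 251.5·tan33.9° = 8.8 + 169.0 = 177.8 kN/m
FS = 177.8 / 100.6 = 1.768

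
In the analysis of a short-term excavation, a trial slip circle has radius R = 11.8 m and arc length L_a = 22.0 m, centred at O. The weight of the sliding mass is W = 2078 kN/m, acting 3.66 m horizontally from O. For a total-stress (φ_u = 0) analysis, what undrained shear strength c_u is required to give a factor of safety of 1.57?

FS = c_u·L_a·R / (W·d), so c_u = FS·W·d / (L_a·R).
c_u = 1.57·2078·3.66 / (22.00·11.8) = 11940.6 / 259.60 = 46.00 kPa

c_u = 46.0 kPa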